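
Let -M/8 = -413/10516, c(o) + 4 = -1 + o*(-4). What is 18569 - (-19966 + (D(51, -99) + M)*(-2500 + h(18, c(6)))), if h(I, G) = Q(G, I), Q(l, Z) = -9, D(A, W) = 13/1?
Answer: 189131042/2629 ≈ 71940.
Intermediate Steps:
D(A, W) = 13 (D(A, W) = 13*1 = 13)
c(o) = -5 - 4*o (c(o) = -4 + (-1 + o*(-4)) = -4 + (-1 - 4*o) = -5 - 4*o)
M = 826/2629 (M = -(-3304)/10516 = -8*(-413/10516) = 826/2629 ≈ 0.31419)
h(I, G) = -9
18569 - (-19966 + (D(51, -99) + M)*(-2500 + h(18, c(6)))) = 18569 - (-19966 + (13 + 826/2629)*(-2500 - 9)) = 18569 - (-19966 + (35003/2629)*(-2509)) = 18569 - (-19966 - 87822527/2629) = 18569 - 1*(-140313141/2629) = 18569 + 140313141/2629 = 189131042/2629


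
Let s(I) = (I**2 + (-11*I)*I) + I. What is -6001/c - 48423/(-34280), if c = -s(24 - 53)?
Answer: 202927417/289288920 ≈ 0.70147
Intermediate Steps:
s(I) = I - 10*I**2 (s(I) = (I**2 - 11*I**2) + I = -10*I**2 + I = I - 10*I**2)
c = 8439 (c = -(24 - 53)*(1 - 10*(24 - 53)) = -(-29)*(1 - 10*(-29)) = -(-29)*(1 + 290) = -(-29)*291 = -1*(-8439) = 8439)
-6001/c - 48423/(-34280) = -6001/8439 - 48423/(-34280) = -6001*1/8439 - 48423*(-1/34280) = -6001/8439 + 48423/34280 = 202927417/289288920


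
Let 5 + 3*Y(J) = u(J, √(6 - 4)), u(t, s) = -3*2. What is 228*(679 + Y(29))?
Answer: 153976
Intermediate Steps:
u(t, s) = -6
Y(J) = -11/3 (Y(J) = -5/3 + (⅓)*(-6) = -5/3 - 2 = -11/3)
228*(679 + Y(29)) = 228*(679 - 11/3) = 228*(2026/3) = 153976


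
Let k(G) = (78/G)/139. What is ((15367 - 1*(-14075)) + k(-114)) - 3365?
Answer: 68869344/2641 ≈ 26077.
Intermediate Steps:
k(G) = 78/(139*G) (k(G) = (78/G)*(1/139) = 78/(139*G))
((15367 - 1*(-14075)) + k(-114)) - 3365 = ((15367 - 1*(-14075)) + (78/139)/(-114)) - 3365 = ((15367 + 14075) + (78/139)*(-1/114)) - 3365 = (29442 - 13/2641) - 3365 = 77756309/2641 - 3365 = 68869344/2641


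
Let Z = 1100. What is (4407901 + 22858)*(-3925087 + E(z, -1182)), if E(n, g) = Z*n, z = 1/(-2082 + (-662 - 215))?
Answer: -4678210257303777/269 ≈ -1.7391e+13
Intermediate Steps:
z = -1/2959 (z = 1/(-2082 - 877) = 1/(-2959) = -1/2959 ≈ -0.00033795)
E(n, g) = 1100*n
(4407901 + 22858)*(-3925087 + E(z, -1182)) = (4407901 + 22858)*(-3925087 + 1100*(-1/2959)) = 4430759*(-3925087 - 100/269) = 4430759*(-1055848503/269) = -4678210257303777/269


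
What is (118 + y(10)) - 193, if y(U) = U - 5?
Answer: -70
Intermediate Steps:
y(U) = -5 + U
(118 + y(10)) - 193 = (118 + (-5 + 10)) - 193 = (118 + 5) - 193 = 123 - 193 = -70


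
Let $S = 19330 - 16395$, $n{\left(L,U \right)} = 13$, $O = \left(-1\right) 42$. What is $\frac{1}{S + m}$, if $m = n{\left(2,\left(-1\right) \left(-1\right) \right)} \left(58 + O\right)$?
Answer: $\frac{1}{3143} \approx 0.00031817$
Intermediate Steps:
$O = -42$
$S = 2935$ ($S = 19330 - 16395 = 2935$)
$m = 208$ ($m = 13 \left(58 - 42\right) = 13 \cdot 16 = 208$)
$\frac{1}{S + m} = \frac{1}{2935 + 208} = \frac{1}{3143}$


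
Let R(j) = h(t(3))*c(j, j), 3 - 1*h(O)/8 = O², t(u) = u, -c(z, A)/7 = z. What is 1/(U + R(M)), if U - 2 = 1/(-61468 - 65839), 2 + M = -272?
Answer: -127307/11720137035 ≈ -1.0862e-5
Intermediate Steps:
M = -274 (M = -2 - 272 = -274)
c(z, A) = -7*z
h(O) = 24 - 8*O²
R(j) = 336*j (R(j) = (24 - 8*3²)*(-7*j) = (24 - 8*9)*(-7*j) = (24 - 72)*(-7*j) = -(-336)*j = 336*j)
U = 254613/127307 (U = 2 + 1/(-61468 - 65839) = 2 + 1/(-127307) = 2 - 1/127307 = 254613/127307 ≈ 2.0000)
1/(U + R(M)) = 1/(254613/127307 + 336*(-274)) = 1/(254613/127307 - 92064) = 1/(-11720137035/127307) = -127307/11720137035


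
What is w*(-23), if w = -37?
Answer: 851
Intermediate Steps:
w*(-23) = -37*(-23) = 851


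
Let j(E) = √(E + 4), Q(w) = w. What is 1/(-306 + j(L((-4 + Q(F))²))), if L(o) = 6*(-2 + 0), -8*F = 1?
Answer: -153/46822 - I*√2/46822 ≈ -0.0032677 - 3.0204e-5*I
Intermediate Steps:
F = -⅛ (F = -⅛*1 = -⅛ ≈ -0.12500)
L(o) = -12 (L(o) = 6*(-2) = -12)
j(E) = √(4 + E)
1/(-306 + j(L((-4 + Q(F))²))) = 1/(-306 + √(4 - 12)) = 1/(-306 + √(-8)) = 1/(-306 + 2*I*√2)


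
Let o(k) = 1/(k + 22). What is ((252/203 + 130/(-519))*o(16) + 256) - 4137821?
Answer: -1183215318028/285969 ≈ -4.1376e+6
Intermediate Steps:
o(k) = 1/(22 + k)
((252/203 + 130/(-519))*o(16) + 256) - 4137821 = ((252/203 + 130/(-519))/(22 + 16) + 256) - 4137821 = ((252*(1/203) + 130*(-1/519))/38 + 256) - 4137821 = ((36/29 - 130/519)*(1/38) + 256) - 4137821 = ((14914/15051)*(1/38) + 256) - 4137821 = (7457/285969 + 256) - 4137821 = 73215521/285969 - 4137821 = -1183215318028/285969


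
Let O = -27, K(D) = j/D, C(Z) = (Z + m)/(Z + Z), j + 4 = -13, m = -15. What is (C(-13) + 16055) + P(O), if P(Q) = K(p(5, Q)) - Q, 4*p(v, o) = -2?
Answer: 209522/13 ≈ 16117.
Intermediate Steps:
j = -17 (j = -4 - 13 = -17)
p(v, o) = -1/2 (p(v, o) = (1/4)*(-2) = -1/2)
C(Z) = (-15 + Z)/(2*Z) (C(Z) = (Z - 15)/(Z + Z) = (-15 + Z)/((2*Z)) = (-15 + Z)*(1/(2*Z)) = (-15 + Z)/(2*Z))
K(D) = -17/D
P(Q) = 34 - Q (P(Q) = -17/(-1/2) - Q = -17*(-2) - Q = 34 - Q)
(C(-13) + 16055) + P(O) = ((1/2)*(-15 - 13)/(-13) + 16055) + (34 - 1*(-27)) = ((1/2)*(-1/13)*(-28) + 16055) + (34 + 27) = (14/13 + 16055) + 61 = 208729/13 + 61 = 209522/13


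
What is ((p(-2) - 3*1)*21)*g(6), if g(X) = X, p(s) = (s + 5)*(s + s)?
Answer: -1890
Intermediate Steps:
p(s) = 2*s*(5 + s) (p(s) = (5 + s)*(2*s) = 2*s*(5 + s))
((p(-2) - 3*1)*21)*g(6) = ((2*(-2)*(5 - 2) - 3*1)*21)*6 = ((2*(-2)*3 - 3)*21)*6 = ((-12 - 3)*21)*6 = -15*21*6 = -315*6 = -1890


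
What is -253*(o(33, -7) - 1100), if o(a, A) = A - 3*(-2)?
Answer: 278553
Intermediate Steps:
o(a, A) = 6 + A (o(a, A) = A + 6 = 6 + A)
-253*(o(33, -7) - 1100) = -253*((6 - 7) - 1100) = -253*(-1 - 1100) = -253*(-1101) = 278553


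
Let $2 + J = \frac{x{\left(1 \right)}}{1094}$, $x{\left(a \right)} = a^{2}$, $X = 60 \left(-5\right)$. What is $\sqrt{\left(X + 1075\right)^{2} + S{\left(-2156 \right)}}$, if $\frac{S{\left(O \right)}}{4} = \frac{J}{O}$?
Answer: $\frac{\sqrt{4262059438120858}}{84238} \approx 775.0$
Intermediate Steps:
$X = -300$
$J = - \frac{2187}{1094}$ ($J = -2 + \frac{1^{2}}{1094} = -2 + 1 \cdot \frac{1}{1094} = -2 + \frac{1}{1094} = - \frac{2187}{1094} \approx -1.9991$)
$S{\left(O \right)} = - \frac{4374}{547 O}$ ($S{\left(O \right)} = 4 \left(- \frac{2187}{1094 O}\right) = - \frac{4374}{547 O}$)
$\sqrt{\left(X + 1075\right)^{2} + S{\left(-2156 \right)}} = \sqrt{\left(-300 + 1075\right)^{2} - \frac{4374}{547 \left(-2156\right)}} = \sqrt{775^{2} - - \frac{2187}{589666}} = \sqrt{600625 + \frac{2187}{589666}} = \sqrt{\frac{354168143437}{589666}} = \frac{\sqrt{4262059438120858}}{84238}$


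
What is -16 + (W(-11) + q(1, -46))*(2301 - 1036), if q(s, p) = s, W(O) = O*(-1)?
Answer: 15164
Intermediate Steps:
W(O) = -O
-16 + (W(-11) + q(1, -46))*(2301 - 1036) = -16 + (-1*(-11) + 1)*(2301 - 1036) = -16 + (11 + 1)*1265 = -16 + 12*1265 = -16 + 15180 = 15164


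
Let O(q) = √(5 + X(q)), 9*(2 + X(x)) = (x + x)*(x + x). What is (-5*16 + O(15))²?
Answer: (80 - √103)² ≈ 4879.2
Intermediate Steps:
X(x) = -2 + 4*x²/9 (X(x) = -2 + ((x + x)*(x + x))/9 = -2 + ((2*x)*(2*x))/9 = -2 + (4*x²)/9 = -2 + 4*x²/9)
O(q) = √(3 + 4*q²/9) (O(q) = √(5 + (-2 + 4*q²/9)) = √(3 + 4*q²/9))
(-5*16 + O(15))² = (-5*16 + √(27 + 4*15²)/3)² = (-80 + √(27 + 4*225)/3)² = (-80 + √(27 + 900)/3)² = (-80 + √927/3)² = (-80 + (3*√103)/3)² = (-80 + √103)²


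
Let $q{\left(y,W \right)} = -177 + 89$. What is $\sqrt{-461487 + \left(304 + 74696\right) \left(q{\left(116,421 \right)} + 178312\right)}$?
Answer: $\sqrt{13366338513} \approx 1.1561 \cdot 10^{5}$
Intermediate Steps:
$q{\left(y,W \right)} = -88$
$\sqrt{-461487 + \left(304 + 74696\right) \left(q{\left(116,421 \right)} + 178312\right)} = \sqrt{-461487 + \left(304 + 74696\right) \left(-88 + 178312\right)} = \sqrt{-461487 + 75000 \cdot 178224} = \sqrt{-461487 + 13366800000} = \sqrt{13366338513}$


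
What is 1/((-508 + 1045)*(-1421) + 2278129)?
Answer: 1/1515052 ≈ 6.6004e-7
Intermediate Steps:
1/((-508 + 1045)*(-1421) + 2278129) = 1/(537*(-1421) + 2278129) = 1/(-763077 + 2278129) = 1/1515052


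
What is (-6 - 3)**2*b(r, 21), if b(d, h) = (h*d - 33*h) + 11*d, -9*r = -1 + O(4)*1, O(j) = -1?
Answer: -55557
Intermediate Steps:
r = 2/9 (r = -(-1 - 1*1)/9 = -(-1 - 1)/9 = -1/9*(-2) = 2/9 ≈ 0.22222)
b(d, h) = -33*h + 11*d + d*h (b(d, h) = (d*h - 33*h) + 11*d = (-33*h + d*h) + 11*d = -33*h + 11*d + d*h)
(-6 - 3)**2*b(r, 21) = (-6 - 3)**2*(-33*21 + 11*(2/9) + (2/9)*21) = (-9)**2*(-693 + 22/9 + 14/3) = 81*(-6173/9) = -55557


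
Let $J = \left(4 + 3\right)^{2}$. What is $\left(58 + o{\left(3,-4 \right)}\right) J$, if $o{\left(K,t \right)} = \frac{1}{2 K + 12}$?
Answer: $\frac{51205}{18} \approx 2844.7$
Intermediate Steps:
$o{\left(K,t \right)} = \frac{1}{12 + 2 K}$
$J = 49$ ($J = 7^{2} = 49$)
$\left(58 + o{\left(3,-4 \right)}\right) J = \left(58 + \frac{1}{2 \left(6 + 3\right)}\right) 49 = \left(58 + \frac{1}{2 \cdot 9}\right) 49 = \left(58 + \frac{1}{2} \cdot \frac{1}{9}\right) 49 = \left(58 + \frac{1}{18}\right) 49 = \frac{1045}{18} \cdot 49 = \frac{51205}{18}$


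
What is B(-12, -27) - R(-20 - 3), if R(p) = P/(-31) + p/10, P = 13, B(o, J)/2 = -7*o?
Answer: 52923/310 ≈ 170.72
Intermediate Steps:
B(o, J) = -14*o (B(o, J) = 2*(-7*o) = -14*o)
R(p) = -13/31 + p/10 (R(p) = 13/(-31) + p/10 = 13*(-1/31) + p*(1/10) = -13/31 + p/10)
B(-12, -27) - R(-20 - 3) = -14*(-12) - (-13/31 + (-20 - 3)/10) = 168 - (-13/31 + (1/10)*(-23)) = 168 - (-13/31 - 23/10) = 168 - 1*(-843/310) = 168 + 843/310 = 52923/310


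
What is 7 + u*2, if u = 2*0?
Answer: 7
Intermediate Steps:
u = 0
7 + u*2 = 7 + 0*2 = 7 + 0 = 7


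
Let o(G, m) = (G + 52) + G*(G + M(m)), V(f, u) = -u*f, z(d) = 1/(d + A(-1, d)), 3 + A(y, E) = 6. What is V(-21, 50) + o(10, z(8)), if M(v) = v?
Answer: 13342/11 ≈ 1212.9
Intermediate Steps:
A(y, E) = 3 (A(y, E) = -3 + 6 = 3)
z(d) = 1/(3 + d) (z(d) = 1/(d + 3) = 1/(3 + d))
V(f, u) = -f*u
o(G, m) = 52 + G + G*(G + m) (o(G, m) = (G + 52) + G*(G + m) = (52 + G) + G*(G + m) = 52 + G + G*(G + m))
V(-21, 50) + o(10, z(8)) = -1*(-21)*50 + (52 + 10 + 10² + 10/(3 + 8)) = 1050 + (52 + 10 + 100 + 10/11) = 1050 + 1792/11 = 13342/11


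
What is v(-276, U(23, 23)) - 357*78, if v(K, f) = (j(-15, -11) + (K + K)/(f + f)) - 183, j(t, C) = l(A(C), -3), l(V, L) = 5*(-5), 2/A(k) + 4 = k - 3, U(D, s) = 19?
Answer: -533302/19 ≈ -28069.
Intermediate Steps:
A(k) = 2/(-7 + k) (A(k) = 2/(-4 + (k - 3)) = 2/(-4 + (-3 + k)) = 2/(-7 + k))
l(V, L) = -25
j(t, C) = -25
v(K, f) = -208 + K/f (v(K, f) = (-25 + (K + K)/(f + f)) - 183 = (-25 + (2*K)/((2*f))) - 183 = (-25 + (2*K)*(1/(2*f))) - 183 = (-25 + K/f) - 183 = -208 + K/f)
v(-276, U(23, 23)) - 357*78 = (-208 - 276/19) - 357*78 = (-208 - 276*1/19) - 1*27846 = (-208 - 276/19) - 27846 = -4228/19 - 27846 = -533302/19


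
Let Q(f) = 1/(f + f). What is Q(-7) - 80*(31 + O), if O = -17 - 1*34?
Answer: 22399/14 ≈ 1599.9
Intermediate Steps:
O = -51 (O = -17 - 34 = -51)
Q(f) = 1/(2*f)
Q(-7) - 80*(31 + O) = (1/2)/(-7) - 80*(31 - 51) = (1/2)*(-1/7) - 80*(-20) = -1/14 + 1600 = 22399/14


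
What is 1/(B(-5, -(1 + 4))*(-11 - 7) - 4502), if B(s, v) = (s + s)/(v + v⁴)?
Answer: -31/139553 ≈ -0.00022214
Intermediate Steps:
B(s, v) = 2*s/(v + v⁴) (B(s, v) = (2*s)/(v + v⁴) = 2*s/(v + v⁴))
1/(B(-5, -(1 + 4))*(-11 - 7) - 4502) = 1/((2*(-5)/(-(1 + 4) + (-(1 + 4))⁴))*(-11 - 7) - 4502) = 1/((2*(-5)/(-1*5 + (-1*5)⁴))*(-18) - 4502) = 1/((2*(-5)/(-5 + (-5)⁴))*(-18) - 4502) = 1/((2*(-5)/(-5 + 625))*(-18) - 4502) = 1/((2*(-5)/620)*(-18) - 4502) = 1/((2*(-5)*(1/620))*(-18) - 4502) = 1/(-1/62*(-18) - 4502) = 1/(9/31 - 4502) = 1/(-139553/31) = -31/139553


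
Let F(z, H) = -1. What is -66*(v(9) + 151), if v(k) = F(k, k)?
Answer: -9900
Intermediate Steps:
v(k) = -1
-66*(v(9) + 151) = -66*(-1 + 151) = -66*150 = -9900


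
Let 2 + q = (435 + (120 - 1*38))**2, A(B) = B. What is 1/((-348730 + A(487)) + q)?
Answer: -1/80956 ≈ -1.2352e-5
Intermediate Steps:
q = 267287 (q = -2 + (435 + (120 - 1*38))**2 = -2 + (435 + (120 - 38))**2 = -2 + (435 + 82)**2 = -2 + 517**2 = -2 + 267289 = 267287)
1/((-348730 + A(487)) + q) = 1/((-348730 + 487) + 267287) = 1/(-348243 + 267287) = 1/(-80956) = -1/80956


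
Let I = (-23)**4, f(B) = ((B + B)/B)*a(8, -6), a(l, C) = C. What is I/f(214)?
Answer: -279841/12 ≈ -23320.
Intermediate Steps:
f(B) = -12 (f(B) = ((B + B)/B)*(-6) = ((2*B)/B)*(-6) = 2*(-6) = -12)
I = 279841
I/f(214) = 279841/(-12) = 279841*(-1/12) = -279841/12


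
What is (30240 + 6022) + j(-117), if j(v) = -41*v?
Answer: 41059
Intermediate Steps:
(30240 + 6022) + j(-117) = (30240 + 6022) - 41*(-117) = 36262 + 4797 = 41059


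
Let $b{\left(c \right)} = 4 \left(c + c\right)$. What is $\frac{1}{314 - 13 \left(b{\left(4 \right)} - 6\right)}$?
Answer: $- \frac{1}{24} \approx -0.041667$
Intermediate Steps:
$b{\left(c \right)} = 8 c$ ($b{\left(c \right)} = 4 \cdot 2 c = 8 c$)
$\frac{1}{314 - 13 \left(b{\left(4 \right)} - 6\right)} = \frac{1}{314 - 13 \left(8 \cdot 4 - 6\right)} = \frac{1}{314 - 13 \left(32 - 6\right)} = \frac{1}{314 - 338} = \frac{1}{-24} = - \frac{1}{24}$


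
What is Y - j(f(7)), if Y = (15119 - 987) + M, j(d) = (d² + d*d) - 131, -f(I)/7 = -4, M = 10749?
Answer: 23444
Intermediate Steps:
f(I) = 28 (f(I) = -7*(-4) = 28)
j(d) = -131 + 2*d² (j(d) = (d² + d²) - 131 = 2*d² - 131 = -131 + 2*d²)
Y = 24881 (Y = (15119 - 987) + 10749 = 14132 + 10749 = 24881)
Y - j(f(7)) = 24881 - (-131 + 2*28²) = 24881 - (-131 + 2*784) = 24881 - (-131 + 1568) = 24881 - 1*1437 = 24881 - 1437 = 23444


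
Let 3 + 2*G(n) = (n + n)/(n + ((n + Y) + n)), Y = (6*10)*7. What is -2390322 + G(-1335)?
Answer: -1142574455/478 ≈ -2.3903e+6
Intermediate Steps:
Y = 420 (Y = 60*7 = 420)
G(n) = -3/2 + n/(420 + 3*n) (G(n) = -3/2 + ((n + n)/(n + ((n + 420) + n)))/2 = -3/2 + ((2*n)/(n + ((420 + n) + n)))/2 = -3/2 + ((2*n)/(n + (420 + 2*n)))/2 = -3/2 + ((2*n)/(420 + 3*n))/2 = -3/2 + (2*n/(420 + 3*n))/2 = -3/2 + n/(420 + 3*n))
-2390322 + G(-1335) = -2390322 + 7*(-180 - 1*(-1335))/(6*(140 - 1335)) = -2390322 + (7/6)*(-180 + 1335)/(-1195) = -2390322 + (7/6)*(-1/1195)*1155 = -2390322 - 539/478 = -1142574455/478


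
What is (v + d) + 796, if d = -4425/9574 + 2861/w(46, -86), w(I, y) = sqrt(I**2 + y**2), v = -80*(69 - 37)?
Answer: -16892961/9574 + 2861*sqrt(2378)/4756 ≈ -1735.1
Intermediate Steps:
v = -2560 (v = -80*32 = -2560)
d = -4425/9574 + 2861*sqrt(2378)/4756 (d = -4425/9574 + 2861/(sqrt(46**2 + (-86)**2)) = -4425*1/9574 + 2861/(sqrt(2116 + 7396)) = -4425/9574 + 2861/(sqrt(9512)) = -4425/9574 + 2861/((2*sqrt(2378))) = -4425/9574 + 2861*(sqrt(2378)/4756) = -4425/9574 + 2861*sqrt(2378)/4756 ≈ 28.873)
(v + d) + 796 = (-2560 + (-4425/9574 + 2861*sqrt(2378)/4756)) + 796 = (-24513865/9574 + 2861*sqrt(2378)/4756) + 796 = -16892961/9574 + 2861*sqrt(2378)/4756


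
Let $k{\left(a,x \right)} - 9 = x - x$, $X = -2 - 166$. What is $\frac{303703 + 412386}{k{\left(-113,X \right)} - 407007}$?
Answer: $- \frac{716089}{406998} \approx -1.7594$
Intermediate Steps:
$X = -168$ ($X = -2 - 166 = -168$)
$k{\left(a,x \right)} = 9$ ($k{\left(a,x \right)} = 9 + \left(x - x\right) = 9 + 0 = 9$)
$\frac{303703 + 412386}{k{\left(-113,X \right)} - 407007} = \frac{303703 + 412386}{9 - 407007} = \frac{716089}{-406998} = 716089 \left(- \frac{1}{406998}\right) = - \frac{716089}{406998}$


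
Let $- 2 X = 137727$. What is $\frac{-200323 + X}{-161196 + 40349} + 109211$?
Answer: $\frac{26396181807}{241694} \approx 1.0921 \cdot 10^{5}$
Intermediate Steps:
$X = - \frac{137727}{2}$ ($X = \left(- \frac{1}{2}\right) 137727 = - \frac{137727}{2} \approx -68864.0$)
$\frac{-200323 + X}{-161196 + 40349} + 109211 = \frac{-200323 - \frac{137727}{2}}{-161196 + 40349} + 109211 = - \frac{538373}{2 \left(-120847\right)} + 109211 = \left(- \frac{538373}{2}\right) \left(- \frac{1}{120847}\right) + 109211 = \frac{538373}{241694} + 109211 = \frac{26396181807}{241694}$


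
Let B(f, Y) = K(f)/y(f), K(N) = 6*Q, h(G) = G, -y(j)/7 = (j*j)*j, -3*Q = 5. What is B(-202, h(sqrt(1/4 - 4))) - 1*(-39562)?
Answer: 1141301508531/28848428 ≈ 39562.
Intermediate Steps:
Q = -5/3 (Q = -1/3*5 = -5/3 ≈ -1.6667)
y(j) = -7*j**3 (y(j) = -7*j*j*j = -7*j**2*j = -7*j**3)
K(N) = -10 (K(N) = 6*(-5/3) = -10)
B(f, Y) = 10/(7*f**3) (B(f, Y) = -10*(-1/(7*f**3)) = -(-10)/(7*f**3) = 10/(7*f**3))
B(-202, h(sqrt(1/4 - 4))) - 1*(-39562) = (10/7)/(-202)**3 - 1*(-39562) = (10/7)*(-1/8242408) + 39562 = -5/28848428 + 39562 = 1141301508531/28848428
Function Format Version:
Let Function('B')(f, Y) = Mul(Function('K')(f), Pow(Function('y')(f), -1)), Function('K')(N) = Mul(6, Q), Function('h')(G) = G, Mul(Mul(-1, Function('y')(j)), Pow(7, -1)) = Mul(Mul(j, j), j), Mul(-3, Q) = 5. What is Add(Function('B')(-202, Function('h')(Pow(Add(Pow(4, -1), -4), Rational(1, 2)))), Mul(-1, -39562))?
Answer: Rational(1141301508531, 28848428) ≈ 39562.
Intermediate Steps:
Q = Rational(-5, 3) (Q = Mul(Rational(-1, 3), 5) = Rational(-5, 3) ≈ -1.6667)
Function('y')(j) = Mul(-7, Pow(j, 3)) (Function('y')(j) = Mul(-7, Mul(Mul(j, j), j)) = Mul(-7, Mul(Pow(j, 2), j)) = Mul(-7, Pow(j, 3)))
Function('K')(N) = -10 (Function('K')(N) = Mul(6, Rational(-5, 3)) = -10)
Function('B')(f, Y) = Mul(Rational(10, 7), Pow(f, -3)) (Function('B')(f, Y) = Mul(-10, Pow(Mul(-7, Pow(f, 3)), -1)) = Mul(-10, Mul(Rational(-1, 7), Pow(f, -3))) = Mul(Rational(10, 7), Pow(f, -3)))
Add(Function('B')(-202, Function('h')(Pow(Add(Pow(4, -1), -4), Rational(1, 2)))), Mul(-1, -39562)) = Add(Mul(Rational(10, 7), Pow(-202, -3)), Mul(-1, -39562)) = Add(Mul(Rational(10, 7), Rational(-1, 8242408)), 39562) = Add(Rational(-5, 28848428), 39562) = Rational(1141301508531, 28848428)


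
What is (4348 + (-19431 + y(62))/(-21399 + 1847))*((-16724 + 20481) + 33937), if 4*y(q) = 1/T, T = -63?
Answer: 8592605866805/52416 ≈ 1.6393e+8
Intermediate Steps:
y(q) = -1/252 (y(q) = (¼)/(-63) = (¼)*(-1/63) = -1/252)
(4348 + (-19431 + y(62))/(-21399 + 1847))*((-16724 + 20481) + 33937) = (4348 + (-19431 - 1/252)/(-21399 + 1847))*((-16724 + 20481) + 33937) = (4348 - 4896613/252/(-19552))*(3757 + 33937) = (4348 - 4896613/252*(-1/19552))*37694 = (4348 + 4896613/4927104)*37694 = (21427944805/4927104)*37694 = 8592605866805/52416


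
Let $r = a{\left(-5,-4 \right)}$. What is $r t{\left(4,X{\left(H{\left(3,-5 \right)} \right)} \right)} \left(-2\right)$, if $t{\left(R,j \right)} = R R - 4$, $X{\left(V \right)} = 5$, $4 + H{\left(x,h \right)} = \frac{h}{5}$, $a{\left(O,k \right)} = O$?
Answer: $120$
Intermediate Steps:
$H{\left(x,h \right)} = -4 + \frac{h}{5}$
$r = -5$
$t{\left(R,j \right)} = -4 + R^{2}$ ($t{\left(R,j \right)} = R^{2} - 4 = -4 + R^{2}$)
$r t{\left(4,X{\left(H{\left(3,-5 \right)} \right)} \right)} \left(-2\right) = - 5 \left(-4 + 4^{2}\right) \left(-2\right) = - 5 \left(-4 + 16\right) \left(-2\right) = \left(-5\right) 12 \left(-2\right) = \left(-60\right) \left(-2\right) = 120$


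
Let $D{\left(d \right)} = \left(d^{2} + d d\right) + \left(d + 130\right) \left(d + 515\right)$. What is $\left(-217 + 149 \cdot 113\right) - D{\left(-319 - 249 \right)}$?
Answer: $-651842$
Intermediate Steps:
$D{\left(d \right)} = 2 d^{2} + \left(130 + d\right) \left(515 + d\right)$ ($D{\left(d \right)} = \left(d^{2} + d^{2}\right) + \left(130 + d\right) \left(515 + d\right) = 2 d^{2} + \left(130 + d\right) \left(515 + d\right)$)
$\left(-217 + 149 \cdot 113\right) - D{\left(-319 - 249 \right)} = \left(-217 + 149 \cdot 113\right) - \left(66950 + 3 \left(-319 - 249\right)^{2} + 645 \left(-319 - 249\right)\right) = \left(-217 + 16837\right) - \left(66950 + 3 \left(-319 - 249\right)^{2} + 645 \left(-319 - 249\right)\right) = 16620 - \left(66950 + 3 \left(-568\right)^{2} + 645 \left(-568\right)\right) = 16620 - \left(66950 + 3 \cdot 322624 - 366360\right) = 16620 - \left(66950 + 967872 - 366360\right) = 16620 - 668462 = -651842$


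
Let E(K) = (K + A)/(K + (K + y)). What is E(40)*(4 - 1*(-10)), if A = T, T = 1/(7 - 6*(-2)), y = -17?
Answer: 1522/171 ≈ 8.9006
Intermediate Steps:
T = 1/19 (T = 1/(7 + 12) = 1/19 ≈ 0.052632)
A = 1/19 ≈ 0.052632
E(K) = (1/19 + K)/(-17 + 2*K) (E(K) = (K + 1/19)/(K + (K - 17)) = (1/19 + K)/(K + (-17 + K)) = (1/19 + K)/(-17 + 2*K))
E(40)*(4 - 1*(-10)) = ((1 + 19*40)/(19*(-17 + 2*40)))*(4 - 1*(-10)) = ((1 + 760)/(19*(-17 + 80)))*(4 + 10) = ((1/19)*761/63)*14 = ((1/19)*(1/63)*761)*14 = (761/1197)*14 = 1522/171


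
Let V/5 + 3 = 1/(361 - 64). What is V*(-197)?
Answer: 876650/297 ≈ 2951.7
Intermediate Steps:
V = -4450/297 (V = -15 + 5/(361 - 64) = -15 + 5/297 = -4450/297 ≈ -14.983)
V*(-197) = -4450/297*(-197) = 876650/297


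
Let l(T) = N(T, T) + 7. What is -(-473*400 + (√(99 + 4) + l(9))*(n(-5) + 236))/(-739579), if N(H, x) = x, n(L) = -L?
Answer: -185344/739579 + 241*√103/739579 ≈ -0.24730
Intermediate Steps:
l(T) = 7 + T (l(T) = T + 7 = 7 + T)
-(-473*400 + (√(99 + 4) + l(9))*(n(-5) + 236))/(-739579) = -(-473*400 + (√(99 + 4) + (7 + 9))*(-1*(-5) + 236))/(-739579) = -(-189200 + (√103 + 16)*(5 + 236))*(-1/739579) = -(-189200 + (16 + √103)*241)*(-1/739579) = -(-189200 + (3856 + 241*√103))*(-1/739579) = -(-185344 + 241*√103)*(-1/739579) = (185344 - 241*√103)*(-1/739579) = -185344/739579 + 241*√103/739579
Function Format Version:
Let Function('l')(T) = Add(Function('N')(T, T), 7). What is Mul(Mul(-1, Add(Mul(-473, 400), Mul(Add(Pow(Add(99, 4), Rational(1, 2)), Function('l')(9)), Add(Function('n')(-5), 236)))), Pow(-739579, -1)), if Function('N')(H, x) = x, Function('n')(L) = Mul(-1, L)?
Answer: Add(Rational(-185344, 739579), Mul(Rational(241, 739579), Pow(103, Rational(1, 2)))) ≈ -0.24730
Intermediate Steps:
Function('l')(T) = Add(7, T) (Function('l')(T) = Add(T, 7) = Add(7, T))
Mul(Mul(-1, Add(Mul(-473, 400), Mul(Add(Pow(Add(99, 4), Rational(1, 2)), Function('l')(9)), Add(Function('n')(-5), 236)))), Pow(-739579, -1)) = Mul(Mul(-1, Add(Mul(-473, 400), Mul(Add(Pow(Add(99, 4), Rational(1, 2)), Add(7, 9)), Add(Mul(-1, -5), 236)))), Pow(-739579, -1)) = Mul(Mul(-1, Add(-189200, Mul(Add(Pow(103, Rational(1, 2)), 16), Add(5, 236)))), Rational(-1, 739579)) = Mul(Mul(-1, Add(-189200, Mul(Add(16, Pow(103, Rational(1, 2))), 241))), Rational(-1, 739579)) = Mul(Mul(-1, Add(-189200, Add(3856, Mul(241, Pow(103, Rational(1, 2)))))), Rational(-1, 739579)) = Mul(Mul(-1, Add(-185344, Mul(241, Pow(103, Rational(1, 2))))), Rational(-1, 739579)) = Mul(Add(185344, Mul(-241, Pow(103, Rational(1, 2)))), Rational(-1, 739579)) = Add(Rational(-185344, 739579), Mul(Rational(241, 739579), Pow(103, Rational(1, 2))))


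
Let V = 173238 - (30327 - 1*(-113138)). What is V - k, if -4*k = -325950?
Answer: -103429/2 ≈ -51715.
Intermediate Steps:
k = 162975/2 (k = -¼*(-325950) = 162975/2 ≈ 81488.)
V = 29773 (V = 173238 - (30327 + 113138) = 173238 - 1*143465 = 173238 - 143465 = 29773)
V - k = 29773 - 1*162975/2 = 29773 - 162975/2 = -103429/2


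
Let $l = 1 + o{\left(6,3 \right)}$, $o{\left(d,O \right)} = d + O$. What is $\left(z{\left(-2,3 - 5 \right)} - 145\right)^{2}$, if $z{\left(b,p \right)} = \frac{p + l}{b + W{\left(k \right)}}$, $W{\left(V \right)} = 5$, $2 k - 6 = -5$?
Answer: $\frac{182329}{9} \approx 20259.0$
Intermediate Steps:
$k = \frac{1}{2}$ ($k = 3 + \frac{1}{2} \left(-5\right) = 3 - \frac{5}{2} = \frac{1}{2} \approx 0.5$)
$o{\left(d,O \right)} = O + d$
$l = 10$ ($l = 1 + \left(3 + 6\right) = 1 + 9 = 10$)
$z{\left(b,p \right)} = \frac{10 + p}{5 + b}$ ($z{\left(b,p \right)} = \frac{p + 10}{b + 5} = \frac{10 + p}{5 + b}$)
$\left(z{\left(-2,3 - 5 \right)} - 145\right)^{2} = \left(\frac{10 + \left(3 - 5\right)}{5 - 2} - 145\right)^{2} = \left(\frac{10 - 2}{3} - 145\right)^{2} = \left(\frac{1}{3} \cdot 8 - 145\right)^{2} = \left(\frac{8}{3} - 145\right)^{2} = \left(- \frac{427}{3}\right)^{2} = \frac{182329}{9}$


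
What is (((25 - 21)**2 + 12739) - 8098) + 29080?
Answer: 33737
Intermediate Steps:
(((25 - 21)**2 + 12739) - 8098) + 29080 = ((4**2 + 12739) - 8098) + 29080 = ((16 + 12739) - 8098) + 29080 = (12755 - 8098) + 29080 = 4657 + 29080 = 33737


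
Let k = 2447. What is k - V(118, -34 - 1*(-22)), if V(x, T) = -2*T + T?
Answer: 2435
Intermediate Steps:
V(x, T) = -T
k - V(118, -34 - 1*(-22)) = 2447 - (-1)*(-34 - 1*(-22)) = 2447 - (-1)*(-34 + 22) = 2447 - (-1)*(-12) = 2447 - 1*12 = 2447 - 12 = 2435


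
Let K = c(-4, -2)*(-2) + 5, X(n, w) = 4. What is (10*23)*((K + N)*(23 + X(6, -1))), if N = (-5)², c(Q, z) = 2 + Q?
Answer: 211140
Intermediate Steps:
K = 9 (K = (2 - 4)*(-2) + 5 = -2*(-2) + 5 = 4 + 5 = 9)
N = 25
(10*23)*((K + N)*(23 + X(6, -1))) = (10*23)*((9 + 25)*(23 + 4)) = 230*(34*27) = 230*918 = 211140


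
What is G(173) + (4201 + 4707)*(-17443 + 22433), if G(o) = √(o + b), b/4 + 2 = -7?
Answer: 44450920 + √137 ≈ 4.4451e+7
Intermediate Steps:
b = -36 (b = -8 + 4*(-7) = -8 - 28 = -36)
G(o) = √(-36 + o) (G(o) = √(o - 36) = √(-36 + o))
G(173) + (4201 + 4707)*(-17443 + 22433) = √(-36 + 173) + (4201 + 4707)*(-17443 + 22433) = √137 + 8908*4990 = √137 + 44450920 = 44450920 + √137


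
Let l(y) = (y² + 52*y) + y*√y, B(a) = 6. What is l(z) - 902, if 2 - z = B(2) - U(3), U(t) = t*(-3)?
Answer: -1409 - 13*I*√13 ≈ -1409.0 - 46.872*I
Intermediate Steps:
U(t) = -3*t
z = -13 (z = 2 - (6 - (-3)*3) = 2 - (6 - 1*(-9)) = 2 - (6 + 9) = 2 - 1*15 = 2 - 15 = -13)
l(y) = y² + y^(3/2) + 52*y (l(y) = (y² + 52*y) + y^(3/2) = y² + y^(3/2) + 52*y)
l(z) - 902 = ((-13)² + (-13)^(3/2) + 52*(-13)) - 902 = (169 - 13*I*√13 - 676) - 902 = (-507 - 13*I*√13) - 902 = -1409 - 13*I*√13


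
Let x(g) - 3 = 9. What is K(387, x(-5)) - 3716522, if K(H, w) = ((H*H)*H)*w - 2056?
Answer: 691808658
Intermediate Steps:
x(g) = 12 (x(g) = 3 + 9 = 12)
K(H, w) = -2056 + w*H³ (K(H, w) = (H²*H)*w - 2056 = H³*w - 2056 = w*H³ - 2056 = -2056 + w*H³)
K(387, x(-5)) - 3716522 = (-2056 + 12*387³) - 3716522 = (-2056 + 12*57960603) - 3716522 = (-2056 + 695527236) - 3716522 = 695525180 - 3716522 = 691808658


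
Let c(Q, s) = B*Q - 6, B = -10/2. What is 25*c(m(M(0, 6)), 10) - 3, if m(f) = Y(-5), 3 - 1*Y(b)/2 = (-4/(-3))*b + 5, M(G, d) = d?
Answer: -3959/3 ≈ -1319.7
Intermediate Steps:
Y(b) = -4 - 8*b/3 (Y(b) = 6 - 2*((-4/(-3))*b + 5) = 6 - 2*((-4*(-1/3))*b + 5) = 6 - 2*(4*b/3 + 5) = 6 - 2*(5 + 4*b/3) = 6 + (-10 - 8*b/3) = -4 - 8*b/3)
B = -5 (B = -10*1/2 = -5)
m(f) = 28/3 (m(f) = -4 - 8/3*(-5) = -4 + 40/3 = 28/3)
c(Q, s) = -6 - 5*Q (c(Q, s) = -5*Q - 6 = -6 - 5*Q)
25*c(m(M(0, 6)), 10) - 3 = 25*(-6 - 5*28/3) - 3 = 25*(-6 - 140/3) - 3 = 25*(-158/3) - 3 = -3950/3 - 3 = -3959/3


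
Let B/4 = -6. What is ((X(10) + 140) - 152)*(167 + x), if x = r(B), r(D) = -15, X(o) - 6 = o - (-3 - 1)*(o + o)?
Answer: 12768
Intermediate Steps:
B = -24 (B = 4*(-6) = -24)
X(o) = 6 + 9*o (X(o) = 6 + (o - (-3 - 1)*(o + o)) = 6 + (o - (-4)*2*o) = 6 + (o - (-8)*o) = 6 + (o + 8*o) = 6 + 9*o)
x = -15
((X(10) + 140) - 152)*(167 + x) = (((6 + 9*10) + 140) - 152)*(167 - 15) = (((6 + 90) + 140) - 152)*152 = ((96 + 140) - 152)*152 = (236 - 152)*152 = 84*152 = 12768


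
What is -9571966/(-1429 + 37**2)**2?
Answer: -4785983/1800 ≈ -2658.9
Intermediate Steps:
-9571966/(-1429 + 37**2)**2 = -9571966/(-1429 + 1369)**2 = -9571966/((-60)**2) = -9571966/3600 = -9571966*1/3600 = -4785983/1800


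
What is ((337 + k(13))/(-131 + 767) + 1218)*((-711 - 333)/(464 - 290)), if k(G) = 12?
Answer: -774997/106 ≈ -7311.3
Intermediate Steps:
((337 + k(13))/(-131 + 767) + 1218)*((-711 - 333)/(464 - 290)) = ((337 + 12)/(-131 + 767) + 1218)*((-711 - 333)/(464 - 290)) = (349/636 + 1218)*(-1044/174) = (349*(1/636) + 1218)*(-1044*1/174) = (349/636 + 1218)*(-6) = (774997/636)*(-6) = -774997/106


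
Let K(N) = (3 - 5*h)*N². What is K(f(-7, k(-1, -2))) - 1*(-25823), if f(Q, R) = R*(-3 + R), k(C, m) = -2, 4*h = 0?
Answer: 26123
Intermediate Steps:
h = 0 (h = (¼)*0 = 0)
K(N) = 3*N² (K(N) = (3 - 5*0)*N² = (3 + 0)*N² = 3*N²)
K(f(-7, k(-1, -2))) - 1*(-25823) = 3*(-2*(-3 - 2))² - 1*(-25823) = 3*(-2*(-5))² + 25823 = 3*10² + 25823 = 3*100 + 25823 = 300 + 25823 = 26123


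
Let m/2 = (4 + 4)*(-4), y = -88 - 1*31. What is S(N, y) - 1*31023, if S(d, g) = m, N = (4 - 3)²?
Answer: -31087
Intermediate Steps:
y = -119 (y = -88 - 31 = -119)
N = 1 (N = 1² = 1)
m = -64 (m = 2*((4 + 4)*(-4)) = 2*(8*(-4)) = 2*(-32) = -64)
S(d, g) = -64
S(N, y) - 1*31023 = -64 - 1*31023 = -64 - 31023 = -31087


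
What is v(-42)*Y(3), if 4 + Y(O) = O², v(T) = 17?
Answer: 85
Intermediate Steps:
Y(O) = -4 + O²
v(-42)*Y(3) = 17*(-4 + 3²) = 17*(-4 + 9) = 17*5 = 85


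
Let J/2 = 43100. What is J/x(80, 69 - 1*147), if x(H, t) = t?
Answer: -43100/39 ≈ -1105.1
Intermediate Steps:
J = 86200 (J = 2*43100 = 86200)
J/x(80, 69 - 1*147) = 86200/(69 - 1*147) = 86200/(69 - 147) = 86200/(-78) = 86200*(-1/78) = -43100/39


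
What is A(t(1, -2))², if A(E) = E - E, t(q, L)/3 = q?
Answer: 0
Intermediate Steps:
t(q, L) = 3*q
A(E) = 0
A(t(1, -2))² = 0² = 0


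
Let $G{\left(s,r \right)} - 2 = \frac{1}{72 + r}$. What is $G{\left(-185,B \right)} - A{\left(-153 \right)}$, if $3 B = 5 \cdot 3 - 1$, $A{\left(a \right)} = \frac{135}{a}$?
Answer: $\frac{11321}{3910} \approx 2.8954$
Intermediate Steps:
$B = \frac{14}{3}$ ($B = \frac{5 \cdot 3 - 1}{3} = \frac{15 - 1}{3} = \frac{1}{3} \cdot 14 = \frac{14}{3} \approx 4.6667$)
$G{\left(s,r \right)} = 2 + \frac{1}{72 + r}$
$G{\left(-185,B \right)} - A{\left(-153 \right)} = \frac{145 + 2 \cdot \frac{14}{3}}{72 + \frac{14}{3}} - \frac{135}{-153} = \frac{145 + \frac{28}{3}}{\frac{230}{3}} - 135 \left(- \frac{1}{153}\right) = \frac{3}{230} \cdot \frac{463}{3} - - \frac{15}{17} = \frac{463}{230} + \frac{15}{17} = \frac{11321}{3910}$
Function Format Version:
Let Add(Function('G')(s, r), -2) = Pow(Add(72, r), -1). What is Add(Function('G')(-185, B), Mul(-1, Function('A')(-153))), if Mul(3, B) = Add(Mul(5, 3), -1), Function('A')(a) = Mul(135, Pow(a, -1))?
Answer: Rational(11321, 3910) ≈ 2.8954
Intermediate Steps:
B = Rational(14, 3) (B = Mul(Rational(1, 3), Add(Mul(5, 3), -1)) = Mul(Rational(1, 3), Add(15, -1)) = Mul(Rational(1, 3), 14) = Rational(14, 3) ≈ 4.6667)
Function('G')(s, r) = Add(2, Pow(Add(72, r), -1))
Add(Function('G')(-185, B), Mul(-1, Function('A')(-153))) = Add(Mul(Pow(Add(72, Rational(14, 3)), -1), Add(145, Mul(2, Rational(14, 3)))), Mul(-1, Mul(135, Pow(-153, -1)))) = Add(Mul(Pow(Rational(230, 3), -1), Add(145, Rational(28, 3))), Mul(-1, Mul(135, Rational(-1, 153)))) = Add(Mul(Rational(3, 230), Rational(463, 3)), Mul(-1, Rational(-15, 17))) = Add(Rational(463, 230), Rational(15, 17)) = Rational(11321, 3910)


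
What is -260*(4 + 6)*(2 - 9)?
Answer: 18200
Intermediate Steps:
-260*(4 + 6)*(2 - 9) = -2600*(-7) = -260*(-70) = 18200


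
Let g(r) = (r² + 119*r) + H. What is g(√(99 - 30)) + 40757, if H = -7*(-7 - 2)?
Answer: 40889 + 119*√69 ≈ 41878.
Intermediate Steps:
H = 63 (H = -7*(-9) = 63)
g(r) = 63 + r² + 119*r (g(r) = (r² + 119*r) + 63 = 63 + r² + 119*r)
g(√(99 - 30)) + 40757 = (63 + (√(99 - 30))² + 119*√(99 - 30)) + 40757 = (63 + (√69)² + 119*√69) + 40757 = (63 + 69 + 119*√69) + 40757 = (132 + 119*√69) + 40757 = 40889 + 119*√69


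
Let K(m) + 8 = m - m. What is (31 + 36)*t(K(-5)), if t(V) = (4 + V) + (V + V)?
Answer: -1340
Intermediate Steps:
K(m) = -8 (K(m) = -8 + (m - m) = -8 + 0 = -8)
t(V) = 4 + 3*V (t(V) = (4 + V) + 2*V = 4 + 3*V)
(31 + 36)*t(K(-5)) = (31 + 36)*(4 + 3*(-8)) = 67*(4 - 24) = 67*(-20) = -1340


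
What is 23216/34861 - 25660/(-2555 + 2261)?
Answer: 450679382/5124567 ≈ 87.945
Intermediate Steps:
23216/34861 - 25660/(-2555 + 2261) = 23216*(1/34861) - 25660/(-294) = 23216/34861 - 25660*(-1/294) = 23216/34861 + 12830/147 = 450679382/5124567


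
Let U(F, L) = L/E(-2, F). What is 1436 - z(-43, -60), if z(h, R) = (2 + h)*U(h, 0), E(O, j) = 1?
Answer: 1436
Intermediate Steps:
U(F, L) = L (U(F, L) = L/1 = L*1 = L)
z(h, R) = 0 (z(h, R) = (2 + h)*0 = 0)
1436 - z(-43, -60) = 1436 - 1*0 = 1436 + 0 = 1436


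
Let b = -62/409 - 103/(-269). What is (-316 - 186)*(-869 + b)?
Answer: 47982565600/110021 ≈ 4.3612e+5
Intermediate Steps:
b = 25449/110021 (b = -62*1/409 - 103*(-1/269) = -62/409 + 103/269 = 25449/110021 ≈ 0.23131)
(-316 - 186)*(-869 + b) = (-316 - 186)*(-869 + 25449/110021) = -502*(-95582800/110021) = 47982565600/110021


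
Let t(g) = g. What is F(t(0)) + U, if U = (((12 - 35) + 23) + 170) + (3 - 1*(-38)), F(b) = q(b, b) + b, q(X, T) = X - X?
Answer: 211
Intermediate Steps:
q(X, T) = 0
F(b) = b (F(b) = 0 + b = b)
U = 211 (U = ((-23 + 23) + 170) + (3 + 38) = (0 + 170) + 41 = 170 + 41 = 211)
F(t(0)) + U = 0 + 211 = 211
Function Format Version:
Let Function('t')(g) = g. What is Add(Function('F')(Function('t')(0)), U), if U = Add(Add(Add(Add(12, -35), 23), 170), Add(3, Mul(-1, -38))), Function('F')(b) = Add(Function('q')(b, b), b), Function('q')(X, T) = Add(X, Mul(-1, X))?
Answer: 211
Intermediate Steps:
Function('q')(X, T) = 0
Function('F')(b) = b (Function('F')(b) = Add(0, b) = b)
U = 211 (U = Add(Add(Add(-23, 23), 170), Add(3, 38)) = Add(Add(0, 170), 41) = Add(170, 41) = 211)
Add(Function('F')(Function('t')(0)), U) = Add(0, 211) = 211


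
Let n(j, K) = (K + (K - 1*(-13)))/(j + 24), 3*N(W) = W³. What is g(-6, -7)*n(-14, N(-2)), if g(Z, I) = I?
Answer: -161/30 ≈ -5.3667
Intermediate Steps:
N(W) = W³/3
n(j, K) = (13 + 2*K)/(24 + j) (n(j, K) = (K + (K + 13))/(24 + j) = (K + (13 + K))/(24 + j) = (13 + 2*K)/(24 + j))
g(-6, -7)*n(-14, N(-2)) = -7*(13 + 2*((⅓)*(-2)³))/(24 - 14) = -7*(13 + 2*((⅓)*(-8)))/10 = -7*(13 + 2*(-8/3))/10 = -7*(13 - 16/3)/10 = -7*23/(10*3) = -7*23/30 = -161/30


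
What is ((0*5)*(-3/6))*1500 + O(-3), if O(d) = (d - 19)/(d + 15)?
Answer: -11/6 ≈ -1.8333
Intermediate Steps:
O(d) = (-19 + d)/(15 + d)
((0*5)*(-3/6))*1500 + O(-3) = ((0*5)*(-3/6))*1500 + (-19 - 3)/(15 - 3) = (0*(-3*⅙))*1500 - 22/12 = (0*(-½))*1500 + (1/12)*(-22) = 0*1500 - 11/6 = 0 - 11/6 = -11/6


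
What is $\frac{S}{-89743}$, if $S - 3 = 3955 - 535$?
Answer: $- \frac{3423}{89743} \approx -0.038142$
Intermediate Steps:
$S = 3423$ ($S = 3 + \left(3955 - 535\right) = 3 + 3420 = 3423$)
$\frac{S}{-89743} = \frac{3423}{-89743} = 3423 \left(- \frac{1}{89743}\right) = - \frac{3423}{89743}$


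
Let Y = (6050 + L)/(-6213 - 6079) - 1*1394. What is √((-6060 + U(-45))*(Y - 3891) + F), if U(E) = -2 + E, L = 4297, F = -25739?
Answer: √1218374404504313/6146 ≈ 5679.3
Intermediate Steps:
Y = -17145395/12292 (Y = (6050 + 4297)/(-6213 - 6079) - 1*1394 = 10347/(-12292) - 1394 = 10347*(-1/12292) - 1394 = -10347/12292 - 1394 = -17145395/12292 ≈ -1394.8)
√((-6060 + U(-45))*(Y - 3891) + F) = √((-6060 + (-2 - 45))*(-17145395/12292 - 3891) - 25739) = √((-6060 - 47)*(-64973567/12292) - 25739) = √(-6107*(-64973567/12292) - 25739) = √(396793573669/12292 - 25739) = √(396477189881/12292) = √1218374404504313/6146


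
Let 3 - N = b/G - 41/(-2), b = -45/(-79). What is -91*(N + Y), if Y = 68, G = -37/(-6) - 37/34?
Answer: -26805623/5846 ≈ -4585.3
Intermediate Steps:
G = 259/51 (G = -37*(-⅙) - 37*1/34 = 37/6 - 37/34 = 259/51 ≈ 5.0784)
b = 45/79 (b = -45*(-1/79) = 45/79 ≈ 0.56962)
N = -720725/40922 (N = 3 - (45/(79*(259/51)) - 41/(-2)) = 3 - ((45/79)*(51/259) - 41*(-½)) = 3 - (2295/20461 + 41/2) = 3 - 1*843491/40922 = 3 - 843491/40922 = -720725/40922 ≈ -17.612)
-91*(N + Y) = -91*(-720725/40922 + 68) = -91*2061971/40922 = -26805623/5846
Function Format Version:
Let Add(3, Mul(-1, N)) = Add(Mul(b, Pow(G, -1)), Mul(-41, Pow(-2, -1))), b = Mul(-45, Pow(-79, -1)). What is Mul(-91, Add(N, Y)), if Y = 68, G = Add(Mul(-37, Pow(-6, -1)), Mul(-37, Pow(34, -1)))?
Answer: Rational(-26805623, 5846) ≈ -4585.3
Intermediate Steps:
G = Rational(259, 51) (G = Add(Mul(-37, Rational(-1, 6)), Mul(-37, Rational(1, 34))) = Add(Rational(37, 6), Rational(-37, 34)) = Rational(259, 51) ≈ 5.0784)
b = Rational(45, 79) (b = Mul(-45, Rational(-1, 79)) = Rational(45, 79) ≈ 0.56962)
N = Rational(-720725, 40922) (N = Add(3, Mul(-1, Add(Mul(Rational(45, 79), Pow(Rational(259, 51), -1)), Mul(-41, Pow(-2, -1))))) = Add(3, Mul(-1, Add(Mul(Rational(45, 79), Rational(51, 259)), Mul(-41, Rational(-1, 2))))) = Add(3, Mul(-1, Add(Rational(2295, 20461), Rational(41, 2)))) = Add(3, Mul(-1, Rational(843491, 40922))) = Add(3, Rational(-843491, 40922)) = Rational(-720725, 40922) ≈ -17.612)
Mul(-91, Add(N, Y)) = Mul(-91, Add(Rational(-720725, 40922), 68)) = Mul(-91, Rational(2061971, 40922)) = Rational(-26805623, 5846)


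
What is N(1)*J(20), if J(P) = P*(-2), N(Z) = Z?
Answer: -40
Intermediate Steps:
J(P) = -2*P
N(1)*J(20) = 1*(-2*20) = 1*(-40) = -40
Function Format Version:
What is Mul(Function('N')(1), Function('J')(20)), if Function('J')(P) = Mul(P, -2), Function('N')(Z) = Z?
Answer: -40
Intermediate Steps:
Function('J')(P) = Mul(-2, P)
Mul(Function('N')(1), Function('J')(20)) = Mul(1, Mul(-2, 20)) = Mul(1, -40) = -40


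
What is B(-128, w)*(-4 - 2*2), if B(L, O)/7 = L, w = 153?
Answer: 7168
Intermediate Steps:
B(L, O) = 7*L
B(-128, w)*(-4 - 2*2) = (7*(-128))*(-4 - 2*2) = -896*(-4 - 4) = -896*(-8) = 7168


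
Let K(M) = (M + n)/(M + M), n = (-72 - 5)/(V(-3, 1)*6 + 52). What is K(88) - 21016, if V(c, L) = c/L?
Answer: -11432439/544 ≈ -21016.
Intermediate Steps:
n = -77/34 (n = (-72 - 5)/(-3/1*6 + 52) = -77/(-3*1*6 + 52) = -77/(-3*6 + 52) = -77/(-18 + 52) = -77/34 ≈ -2.2647)
K(M) = (-77/34 + M)/(2*M) (K(M) = (M - 77/34)/(M + M) = (-77/34 + M)/((2*M)) = (-77/34 + M)*(1/(2*M)) = (-77/34 + M)/(2*M))
K(88) - 21016 = (1/68)*(-77 + 34*88)/88 - 21016 = (1/68)*(1/88)*(-77 + 2992) - 21016 = (1/68)*(1/88)*2915 - 21016 = 265/544 - 21016 = -11432439/544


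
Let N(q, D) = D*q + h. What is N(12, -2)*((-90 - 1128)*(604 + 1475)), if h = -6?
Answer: 75966660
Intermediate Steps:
N(q, D) = -6 + D*q (N(q, D) = D*q - 6 = -6 + D*q)
N(12, -2)*((-90 - 1128)*(604 + 1475)) = (-6 - 2*12)*((-90 - 1128)*(604 + 1475)) = (-6 - 24)*(-1218*2079) = -30*(-2532222) = 75966660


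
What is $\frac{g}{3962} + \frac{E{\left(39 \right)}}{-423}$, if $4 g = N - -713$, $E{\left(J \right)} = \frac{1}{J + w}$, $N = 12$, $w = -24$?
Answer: $\frac{4584277}{100555560} \approx 0.04559$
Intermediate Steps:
$E{\left(J \right)} = \frac{1}{-24 + J}$ ($E{\left(J \right)} = \frac{1}{J - 24} = \frac{1}{-24 + J}$)
$g = \frac{725}{4}$ ($g = \frac{12 - -713}{4} = \frac{12 + 713}{4} = \frac{1}{4} \cdot 725 = \frac{725}{4} \approx 181.25$)
$\frac{g}{3962} + \frac{E{\left(39 \right)}}{-423} = \frac{725}{4 \cdot 3962} + \frac{1}{\left(-24 + 39\right) \left(-423\right)} = \frac{725}{4} \cdot \frac{1}{3962} + \frac{1}{15} \left(- \frac{1}{423}\right) = \frac{725}{15848} + \frac{1}{15} \left(- \frac{1}{423}\right) = \frac{725}{15848} - \frac{1}{6345} = \frac{4584277}{100555560}$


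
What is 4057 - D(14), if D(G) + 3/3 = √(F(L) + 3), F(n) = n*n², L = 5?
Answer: 4058 - 8*√2 ≈ 4046.7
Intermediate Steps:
F(n) = n³
D(G) = -1 + 8*√2 (D(G) = -1 + √(5³ + 3) = -1 + √(125 + 3) = -1 + √128 = -1 + 8*√2)
4057 - D(14) = 4057 - (-1 + 8*√2) = 4057 + (1 - 8*√2) = 4058 - 8*√2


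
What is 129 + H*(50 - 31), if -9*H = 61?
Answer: 2/9 ≈ 0.22222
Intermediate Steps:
H = -61/9 (H = -⅑*61 = -61/9 ≈ -6.7778)
129 + H*(50 - 31) = 129 - 61*(50 - 31)/9 = 129 - 61/9*19 = 129 - 1159/9 = 2/9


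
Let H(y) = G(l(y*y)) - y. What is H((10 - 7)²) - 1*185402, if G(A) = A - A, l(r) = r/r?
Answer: -185411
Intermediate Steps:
l(r) = 1
G(A) = 0
H(y) = -y (H(y) = 0 - y = -y)
H((10 - 7)²) - 1*185402 = -(10 - 7)² - 1*185402 = -1*3² - 185402 = -1*9 - 185402 = -9 - 185402 = -185411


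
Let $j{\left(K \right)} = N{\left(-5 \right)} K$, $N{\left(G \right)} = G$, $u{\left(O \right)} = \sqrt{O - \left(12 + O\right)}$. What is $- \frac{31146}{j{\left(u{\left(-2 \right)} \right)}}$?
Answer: $- \frac{5191 i \sqrt{3}}{5} \approx - 1798.2 i$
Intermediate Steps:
$u{\left(O \right)} = 2 i \sqrt{3}$ ($u{\left(O \right)} = \sqrt{-12} = 2 i \sqrt{3}$)
$j{\left(K \right)} = - 5 K$
$- \frac{31146}{j{\left(u{\left(-2 \right)} \right)}} = - \frac{31146}{\left(-5\right) 2 i \sqrt{3}} = - \frac{31146}{\left(-10\right) i \sqrt{3}} = - 31146 \frac{i \sqrt{3}}{30} = - \frac{5191 i \sqrt{3}}{5}$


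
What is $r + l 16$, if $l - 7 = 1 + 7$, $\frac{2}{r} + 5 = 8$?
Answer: $\frac{722}{3} \approx 240.67$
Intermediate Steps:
$r = \frac{2}{3}$ ($r = \frac{2}{-5 + 8} = \frac{2}{3} \approx 0.66667$)
$l = 15$ ($l = 7 + \left(1 + 7\right) = 7 + 8 = 15$)
$r + l 16 = \frac{2}{3} + 15 \cdot 16 = \frac{2}{3} + 240 = \frac{722}{3}$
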